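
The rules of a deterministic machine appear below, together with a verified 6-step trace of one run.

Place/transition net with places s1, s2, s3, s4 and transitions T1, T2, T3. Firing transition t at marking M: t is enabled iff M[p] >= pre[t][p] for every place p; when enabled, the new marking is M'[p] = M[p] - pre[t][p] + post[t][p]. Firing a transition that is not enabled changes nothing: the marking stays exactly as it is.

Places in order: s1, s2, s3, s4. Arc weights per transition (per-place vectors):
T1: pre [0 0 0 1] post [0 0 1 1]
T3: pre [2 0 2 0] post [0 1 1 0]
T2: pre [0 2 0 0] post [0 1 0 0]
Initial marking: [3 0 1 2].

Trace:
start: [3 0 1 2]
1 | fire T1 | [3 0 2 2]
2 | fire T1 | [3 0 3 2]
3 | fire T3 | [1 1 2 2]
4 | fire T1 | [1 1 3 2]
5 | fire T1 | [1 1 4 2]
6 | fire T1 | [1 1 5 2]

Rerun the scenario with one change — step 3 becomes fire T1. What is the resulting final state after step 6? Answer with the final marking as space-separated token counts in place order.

(re-executing from step 3 with the substitution; state before step 3: [3 0 3 2])
3 | fire T1 | [3 0 4 2]
4 | fire T1 | [3 0 5 2]
5 | fire T1 | [3 0 6 2]
6 | fire T1 | [3 0 7 2]

3 0 7 2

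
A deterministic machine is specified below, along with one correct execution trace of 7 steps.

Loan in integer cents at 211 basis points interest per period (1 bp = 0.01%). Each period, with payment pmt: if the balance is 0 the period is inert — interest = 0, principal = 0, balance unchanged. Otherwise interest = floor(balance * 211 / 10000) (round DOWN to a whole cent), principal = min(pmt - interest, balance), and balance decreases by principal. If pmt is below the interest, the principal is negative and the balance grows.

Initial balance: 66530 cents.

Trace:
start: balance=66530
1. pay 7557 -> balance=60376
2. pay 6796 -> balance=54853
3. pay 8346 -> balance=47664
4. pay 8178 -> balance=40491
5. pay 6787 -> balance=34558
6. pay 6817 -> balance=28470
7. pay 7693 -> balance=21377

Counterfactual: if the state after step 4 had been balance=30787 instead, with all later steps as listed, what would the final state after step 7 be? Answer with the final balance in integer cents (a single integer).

11046

state after step 4 := balance=30787
5. pay 6787 -> balance=24649
6. pay 6817 -> balance=18352
7. pay 7693 -> balance=11046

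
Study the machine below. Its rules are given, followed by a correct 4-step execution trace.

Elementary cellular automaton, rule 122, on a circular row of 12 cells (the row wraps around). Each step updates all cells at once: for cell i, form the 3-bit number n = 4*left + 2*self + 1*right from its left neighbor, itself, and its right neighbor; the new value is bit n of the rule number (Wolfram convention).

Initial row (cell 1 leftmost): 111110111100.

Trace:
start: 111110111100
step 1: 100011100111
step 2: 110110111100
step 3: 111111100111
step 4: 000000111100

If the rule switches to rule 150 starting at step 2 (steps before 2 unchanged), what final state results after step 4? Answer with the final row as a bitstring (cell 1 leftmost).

(re-executing steps 2..4 under rule 150; state before step 2: 100011100111)
step 2: 010101011011
step 3: 010101000000
step 4: 110101100000

110101100000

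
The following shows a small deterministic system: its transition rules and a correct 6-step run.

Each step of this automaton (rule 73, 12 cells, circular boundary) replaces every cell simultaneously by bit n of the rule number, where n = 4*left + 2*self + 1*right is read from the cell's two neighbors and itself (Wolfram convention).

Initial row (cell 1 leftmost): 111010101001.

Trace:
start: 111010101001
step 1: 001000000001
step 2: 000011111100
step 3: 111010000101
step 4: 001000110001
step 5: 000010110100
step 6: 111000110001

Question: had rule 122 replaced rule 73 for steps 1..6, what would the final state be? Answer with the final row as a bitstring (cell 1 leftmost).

000110111110

(re-executing steps 1..6 under rule 122; state before step 1: 111010101001)
step 1: 001101010111
step 2: 111110101101
step 3: 000011011111
step 4: 100111110001
step 5: 111100011011
step 6: 000110111110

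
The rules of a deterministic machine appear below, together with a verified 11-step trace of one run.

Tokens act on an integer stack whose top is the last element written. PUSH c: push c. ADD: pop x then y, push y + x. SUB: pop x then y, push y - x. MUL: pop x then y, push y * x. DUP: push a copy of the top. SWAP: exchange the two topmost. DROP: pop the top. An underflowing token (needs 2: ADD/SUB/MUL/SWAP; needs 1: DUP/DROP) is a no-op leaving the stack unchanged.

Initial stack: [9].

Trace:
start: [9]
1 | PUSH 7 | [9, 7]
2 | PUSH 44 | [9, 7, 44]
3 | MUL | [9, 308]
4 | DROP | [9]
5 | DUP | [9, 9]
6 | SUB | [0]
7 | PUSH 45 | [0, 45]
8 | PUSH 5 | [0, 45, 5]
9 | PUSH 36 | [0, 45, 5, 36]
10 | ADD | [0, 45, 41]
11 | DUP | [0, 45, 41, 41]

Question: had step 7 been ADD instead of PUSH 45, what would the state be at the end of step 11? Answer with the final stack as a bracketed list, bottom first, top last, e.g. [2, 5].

(re-executing from step 7 with the substitution; state before step 7: [0])
7 | ADD | [0]
8 | PUSH 5 | [0, 5]
9 | PUSH 36 | [0, 5, 36]
10 | ADD | [0, 41]
11 | DUP | [0, 41, 41]

[0, 41, 41]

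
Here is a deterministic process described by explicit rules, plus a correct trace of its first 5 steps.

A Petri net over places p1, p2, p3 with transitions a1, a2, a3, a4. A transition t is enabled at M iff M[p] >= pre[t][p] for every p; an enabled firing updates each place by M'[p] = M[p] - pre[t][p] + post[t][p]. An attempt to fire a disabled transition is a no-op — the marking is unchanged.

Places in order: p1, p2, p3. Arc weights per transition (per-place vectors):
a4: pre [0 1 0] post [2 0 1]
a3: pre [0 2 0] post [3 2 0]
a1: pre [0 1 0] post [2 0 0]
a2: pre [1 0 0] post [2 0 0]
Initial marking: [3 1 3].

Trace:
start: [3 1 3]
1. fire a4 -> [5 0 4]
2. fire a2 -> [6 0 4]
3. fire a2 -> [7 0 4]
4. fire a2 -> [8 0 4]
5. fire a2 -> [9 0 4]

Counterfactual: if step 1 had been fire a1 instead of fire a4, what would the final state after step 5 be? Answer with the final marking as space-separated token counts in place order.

(re-executing from step 1 with the substitution; state before step 1: [3 1 3])
1. fire a1 -> [5 0 3]
2. fire a2 -> [6 0 3]
3. fire a2 -> [7 0 3]
4. fire a2 -> [8 0 3]
5. fire a2 -> [9 0 3]

9 0 3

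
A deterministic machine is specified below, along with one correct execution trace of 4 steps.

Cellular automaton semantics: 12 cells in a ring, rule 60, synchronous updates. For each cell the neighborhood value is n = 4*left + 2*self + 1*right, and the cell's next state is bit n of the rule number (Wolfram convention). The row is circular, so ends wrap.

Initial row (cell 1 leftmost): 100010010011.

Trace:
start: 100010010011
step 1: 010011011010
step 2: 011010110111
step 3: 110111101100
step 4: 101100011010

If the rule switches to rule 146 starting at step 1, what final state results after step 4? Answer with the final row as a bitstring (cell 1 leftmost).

000000000000

(re-executing steps 1..4 under rule 146; state before step 1: 100010010011)
step 1: 010101101101
step 2: 000000000000
step 3: 000000000000
step 4: 000000000000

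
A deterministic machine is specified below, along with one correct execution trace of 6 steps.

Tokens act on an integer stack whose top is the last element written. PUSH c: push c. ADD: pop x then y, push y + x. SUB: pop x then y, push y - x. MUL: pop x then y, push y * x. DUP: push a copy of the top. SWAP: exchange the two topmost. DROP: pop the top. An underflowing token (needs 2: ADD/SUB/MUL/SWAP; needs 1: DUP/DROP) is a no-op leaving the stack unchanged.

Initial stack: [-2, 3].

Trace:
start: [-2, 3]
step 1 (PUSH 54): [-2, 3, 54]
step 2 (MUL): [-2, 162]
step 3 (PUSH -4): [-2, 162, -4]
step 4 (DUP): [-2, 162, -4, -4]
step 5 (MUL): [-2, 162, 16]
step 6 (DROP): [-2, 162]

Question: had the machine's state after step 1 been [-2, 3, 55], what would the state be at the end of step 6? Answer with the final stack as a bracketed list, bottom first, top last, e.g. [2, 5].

[-2, 165]

state after step 1 := [-2, 3, 55]
step 2 (MUL): [-2, 165]
step 3 (PUSH -4): [-2, 165, -4]
step 4 (DUP): [-2, 165, -4, -4]
step 5 (MUL): [-2, 165, 16]
step 6 (DROP): [-2, 165]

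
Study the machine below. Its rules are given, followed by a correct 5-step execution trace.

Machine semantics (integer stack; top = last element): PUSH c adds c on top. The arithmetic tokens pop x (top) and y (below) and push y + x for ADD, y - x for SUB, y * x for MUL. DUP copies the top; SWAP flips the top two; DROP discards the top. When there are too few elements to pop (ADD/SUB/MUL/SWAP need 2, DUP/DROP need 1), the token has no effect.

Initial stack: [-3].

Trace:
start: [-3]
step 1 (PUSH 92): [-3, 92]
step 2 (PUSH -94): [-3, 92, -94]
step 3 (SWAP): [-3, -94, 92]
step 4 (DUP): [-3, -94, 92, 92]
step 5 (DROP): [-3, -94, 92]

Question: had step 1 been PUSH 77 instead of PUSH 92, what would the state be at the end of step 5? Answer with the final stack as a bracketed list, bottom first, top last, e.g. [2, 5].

[-3, -94, 77]

(re-executing from step 1 with the substitution; state before step 1: [-3])
step 1 (PUSH 77): [-3, 77]
step 2 (PUSH -94): [-3, 77, -94]
step 3 (SWAP): [-3, -94, 77]
step 4 (DUP): [-3, -94, 77, 77]
step 5 (DROP): [-3, -94, 77]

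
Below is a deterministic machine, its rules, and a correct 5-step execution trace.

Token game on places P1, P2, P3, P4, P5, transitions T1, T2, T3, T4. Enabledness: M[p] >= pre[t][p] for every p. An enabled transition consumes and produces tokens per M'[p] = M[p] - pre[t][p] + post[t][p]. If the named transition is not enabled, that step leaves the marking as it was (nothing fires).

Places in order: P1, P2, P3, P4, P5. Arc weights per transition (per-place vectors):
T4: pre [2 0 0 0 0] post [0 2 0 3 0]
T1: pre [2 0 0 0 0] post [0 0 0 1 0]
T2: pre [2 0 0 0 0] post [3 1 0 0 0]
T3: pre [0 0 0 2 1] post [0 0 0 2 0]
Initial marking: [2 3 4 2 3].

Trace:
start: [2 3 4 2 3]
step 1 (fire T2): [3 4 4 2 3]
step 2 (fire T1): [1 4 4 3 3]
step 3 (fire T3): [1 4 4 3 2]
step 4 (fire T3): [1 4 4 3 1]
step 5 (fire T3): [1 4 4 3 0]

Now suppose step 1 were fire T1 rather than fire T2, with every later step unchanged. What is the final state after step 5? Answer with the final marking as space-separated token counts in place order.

(re-executing from step 1 with the substitution; state before step 1: [2 3 4 2 3])
step 1 (fire T1): [0 3 4 3 3]
step 2 (fire T1): [0 3 4 3 3]
step 3 (fire T3): [0 3 4 3 2]
step 4 (fire T3): [0 3 4 3 1]
step 5 (fire T3): [0 3 4 3 0]

0 3 4 3 0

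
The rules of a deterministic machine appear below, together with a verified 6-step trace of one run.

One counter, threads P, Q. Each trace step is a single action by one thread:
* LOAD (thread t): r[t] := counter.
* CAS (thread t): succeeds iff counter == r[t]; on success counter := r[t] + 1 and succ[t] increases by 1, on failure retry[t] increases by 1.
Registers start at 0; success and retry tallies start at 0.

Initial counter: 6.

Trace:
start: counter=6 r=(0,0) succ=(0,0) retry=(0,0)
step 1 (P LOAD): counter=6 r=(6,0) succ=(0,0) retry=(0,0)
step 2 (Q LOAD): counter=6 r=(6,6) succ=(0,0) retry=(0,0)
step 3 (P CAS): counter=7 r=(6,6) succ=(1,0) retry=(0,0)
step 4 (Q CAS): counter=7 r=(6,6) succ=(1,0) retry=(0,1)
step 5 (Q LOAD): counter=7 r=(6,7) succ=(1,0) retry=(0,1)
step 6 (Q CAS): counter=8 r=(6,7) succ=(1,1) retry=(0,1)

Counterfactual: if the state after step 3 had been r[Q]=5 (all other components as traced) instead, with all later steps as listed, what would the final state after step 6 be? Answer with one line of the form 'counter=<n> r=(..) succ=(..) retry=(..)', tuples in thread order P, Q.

state after step 3 := counter=7 r=(6,5) succ=(1,0) retry=(0,0)
step 4 (Q CAS): counter=7 r=(6,5) succ=(1,0) retry=(0,1)
step 5 (Q LOAD): counter=7 r=(6,7) succ=(1,0) retry=(0,1)
step 6 (Q CAS): counter=8 r=(6,7) succ=(1,1) retry=(0,1)

counter=8 r=(6,7) succ=(1,1) retry=(0,1)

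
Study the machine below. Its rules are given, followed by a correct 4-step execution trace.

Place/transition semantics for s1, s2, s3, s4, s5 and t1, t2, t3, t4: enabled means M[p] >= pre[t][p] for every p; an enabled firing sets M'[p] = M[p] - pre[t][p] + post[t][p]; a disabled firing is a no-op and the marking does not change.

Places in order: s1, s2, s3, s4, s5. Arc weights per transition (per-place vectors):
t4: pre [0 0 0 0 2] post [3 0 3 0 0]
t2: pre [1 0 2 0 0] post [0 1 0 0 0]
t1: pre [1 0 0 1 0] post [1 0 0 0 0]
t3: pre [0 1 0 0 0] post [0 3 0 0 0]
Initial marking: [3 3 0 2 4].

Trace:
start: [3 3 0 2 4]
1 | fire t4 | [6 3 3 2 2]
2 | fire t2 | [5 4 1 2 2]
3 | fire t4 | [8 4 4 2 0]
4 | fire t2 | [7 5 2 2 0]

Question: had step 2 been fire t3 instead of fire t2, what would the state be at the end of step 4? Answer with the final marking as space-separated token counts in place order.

8 6 4 2 0

(re-executing from step 2 with the substitution; state before step 2: [6 3 3 2 2])
2 | fire t3 | [6 5 3 2 2]
3 | fire t4 | [9 5 6 2 0]
4 | fire t2 | [8 6 4 2 0]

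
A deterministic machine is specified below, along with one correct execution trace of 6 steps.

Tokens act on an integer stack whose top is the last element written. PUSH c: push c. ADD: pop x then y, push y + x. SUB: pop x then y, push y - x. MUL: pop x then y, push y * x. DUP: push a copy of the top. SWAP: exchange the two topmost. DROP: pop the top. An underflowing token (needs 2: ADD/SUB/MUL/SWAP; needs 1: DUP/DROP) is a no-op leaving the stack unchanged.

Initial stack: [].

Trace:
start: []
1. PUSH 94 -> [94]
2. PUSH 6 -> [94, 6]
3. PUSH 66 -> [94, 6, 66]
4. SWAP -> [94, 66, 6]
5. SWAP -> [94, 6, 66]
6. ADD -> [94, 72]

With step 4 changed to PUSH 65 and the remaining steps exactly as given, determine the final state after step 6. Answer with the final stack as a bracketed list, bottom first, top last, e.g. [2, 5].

(re-executing from step 4 with the substitution; state before step 4: [94, 6, 66])
4. PUSH 65 -> [94, 6, 66, 65]
5. SWAP -> [94, 6, 65, 66]
6. ADD -> [94, 6, 131]

[94, 6, 131]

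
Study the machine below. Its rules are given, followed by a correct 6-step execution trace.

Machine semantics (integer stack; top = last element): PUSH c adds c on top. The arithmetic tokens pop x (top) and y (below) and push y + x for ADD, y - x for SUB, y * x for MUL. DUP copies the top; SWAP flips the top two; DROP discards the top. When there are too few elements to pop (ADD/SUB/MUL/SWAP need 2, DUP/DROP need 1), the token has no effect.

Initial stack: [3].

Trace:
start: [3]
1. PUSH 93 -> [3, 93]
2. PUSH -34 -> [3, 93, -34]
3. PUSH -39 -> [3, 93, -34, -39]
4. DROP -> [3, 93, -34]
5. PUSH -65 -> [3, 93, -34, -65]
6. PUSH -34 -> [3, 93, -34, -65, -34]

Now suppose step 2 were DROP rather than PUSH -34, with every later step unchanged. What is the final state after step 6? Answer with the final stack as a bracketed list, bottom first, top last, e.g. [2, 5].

(re-executing from step 2 with the substitution; state before step 2: [3, 93])
2. DROP -> [3]
3. PUSH -39 -> [3, -39]
4. DROP -> [3]
5. PUSH -65 -> [3, -65]
6. PUSH -34 -> [3, -65, -34]

[3, -65, -34]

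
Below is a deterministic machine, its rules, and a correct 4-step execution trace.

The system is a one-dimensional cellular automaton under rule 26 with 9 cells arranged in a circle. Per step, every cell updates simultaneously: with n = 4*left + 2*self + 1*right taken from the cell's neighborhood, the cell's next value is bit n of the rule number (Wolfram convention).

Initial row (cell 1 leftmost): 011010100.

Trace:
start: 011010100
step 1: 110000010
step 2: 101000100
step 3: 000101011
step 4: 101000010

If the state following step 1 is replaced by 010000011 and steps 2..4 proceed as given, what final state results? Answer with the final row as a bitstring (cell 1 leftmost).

state after step 1 := 010000011
step 2: 001000110
step 3: 010101101
step 4: 000001000

000001000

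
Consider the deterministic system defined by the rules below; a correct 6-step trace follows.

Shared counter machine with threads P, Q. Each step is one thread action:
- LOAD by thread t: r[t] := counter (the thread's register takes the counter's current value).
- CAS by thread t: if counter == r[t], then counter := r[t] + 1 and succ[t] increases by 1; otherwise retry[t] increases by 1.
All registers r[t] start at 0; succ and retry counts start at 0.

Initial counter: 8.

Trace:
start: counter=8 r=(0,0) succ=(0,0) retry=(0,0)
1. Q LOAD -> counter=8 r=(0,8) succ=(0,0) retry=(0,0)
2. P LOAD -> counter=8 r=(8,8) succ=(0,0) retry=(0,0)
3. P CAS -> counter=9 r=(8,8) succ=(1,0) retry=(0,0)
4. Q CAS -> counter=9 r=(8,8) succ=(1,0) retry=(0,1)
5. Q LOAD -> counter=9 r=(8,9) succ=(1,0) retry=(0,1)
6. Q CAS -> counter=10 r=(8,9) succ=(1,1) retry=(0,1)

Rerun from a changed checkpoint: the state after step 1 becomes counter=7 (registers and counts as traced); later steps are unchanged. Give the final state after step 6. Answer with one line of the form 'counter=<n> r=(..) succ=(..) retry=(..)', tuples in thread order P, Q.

state after step 1 := counter=7 r=(0,8) succ=(0,0) retry=(0,0)
2. P LOAD -> counter=7 r=(7,8) succ=(0,0) retry=(0,0)
3. P CAS -> counter=8 r=(7,8) succ=(1,0) retry=(0,0)
4. Q CAS -> counter=9 r=(7,8) succ=(1,1) retry=(0,0)
5. Q LOAD -> counter=9 r=(7,9) succ=(1,1) retry=(0,0)
6. Q CAS -> counter=10 r=(7,9) succ=(1,2) retry=(0,0)

counter=10 r=(7,9) succ=(1,2) retry=(0,0)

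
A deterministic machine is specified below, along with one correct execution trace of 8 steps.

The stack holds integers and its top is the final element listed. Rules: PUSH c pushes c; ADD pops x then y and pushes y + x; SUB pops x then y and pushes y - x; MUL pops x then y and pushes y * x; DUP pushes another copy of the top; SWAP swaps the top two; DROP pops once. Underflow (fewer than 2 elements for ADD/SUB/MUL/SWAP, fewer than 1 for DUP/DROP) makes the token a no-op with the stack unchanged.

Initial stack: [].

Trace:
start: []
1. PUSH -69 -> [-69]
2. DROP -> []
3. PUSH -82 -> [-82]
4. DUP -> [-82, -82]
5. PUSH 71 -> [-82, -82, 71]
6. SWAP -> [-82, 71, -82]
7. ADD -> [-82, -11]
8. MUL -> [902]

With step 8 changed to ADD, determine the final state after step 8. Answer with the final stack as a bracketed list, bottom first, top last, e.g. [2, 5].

(re-executing from step 8 with the substitution; state before step 8: [-82, -11])
8. ADD -> [-93]

[-93]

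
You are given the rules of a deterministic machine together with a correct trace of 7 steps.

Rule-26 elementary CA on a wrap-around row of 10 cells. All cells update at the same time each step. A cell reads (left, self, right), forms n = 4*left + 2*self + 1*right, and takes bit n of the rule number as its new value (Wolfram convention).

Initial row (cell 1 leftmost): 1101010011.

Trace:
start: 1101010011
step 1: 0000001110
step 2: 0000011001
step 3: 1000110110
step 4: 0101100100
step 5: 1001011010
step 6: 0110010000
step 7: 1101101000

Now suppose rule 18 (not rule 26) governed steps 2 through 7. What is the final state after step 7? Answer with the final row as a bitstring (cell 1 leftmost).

(re-executing steps 2..7 under rule 18; state before step 2: 0000001110)
step 2: 0000010001
step 3: 1000101010
step 4: 0101000000
step 5: 1000100000
step 6: 0101010001
step 7: 0000001010

0000001010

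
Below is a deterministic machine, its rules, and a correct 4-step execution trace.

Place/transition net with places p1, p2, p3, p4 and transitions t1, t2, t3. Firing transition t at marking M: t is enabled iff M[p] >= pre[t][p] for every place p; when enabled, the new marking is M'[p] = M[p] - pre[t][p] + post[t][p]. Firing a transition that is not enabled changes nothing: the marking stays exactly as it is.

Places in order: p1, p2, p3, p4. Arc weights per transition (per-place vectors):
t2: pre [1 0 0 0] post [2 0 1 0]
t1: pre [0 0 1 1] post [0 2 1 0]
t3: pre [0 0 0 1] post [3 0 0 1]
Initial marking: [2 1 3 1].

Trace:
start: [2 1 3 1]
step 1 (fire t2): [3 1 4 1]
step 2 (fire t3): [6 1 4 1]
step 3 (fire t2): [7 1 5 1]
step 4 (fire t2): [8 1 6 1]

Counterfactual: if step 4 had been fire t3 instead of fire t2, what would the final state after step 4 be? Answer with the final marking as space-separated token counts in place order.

(re-executing from step 4 with the substitution; state before step 4: [7 1 5 1])
step 4 (fire t3): [10 1 5 1]

10 1 5 1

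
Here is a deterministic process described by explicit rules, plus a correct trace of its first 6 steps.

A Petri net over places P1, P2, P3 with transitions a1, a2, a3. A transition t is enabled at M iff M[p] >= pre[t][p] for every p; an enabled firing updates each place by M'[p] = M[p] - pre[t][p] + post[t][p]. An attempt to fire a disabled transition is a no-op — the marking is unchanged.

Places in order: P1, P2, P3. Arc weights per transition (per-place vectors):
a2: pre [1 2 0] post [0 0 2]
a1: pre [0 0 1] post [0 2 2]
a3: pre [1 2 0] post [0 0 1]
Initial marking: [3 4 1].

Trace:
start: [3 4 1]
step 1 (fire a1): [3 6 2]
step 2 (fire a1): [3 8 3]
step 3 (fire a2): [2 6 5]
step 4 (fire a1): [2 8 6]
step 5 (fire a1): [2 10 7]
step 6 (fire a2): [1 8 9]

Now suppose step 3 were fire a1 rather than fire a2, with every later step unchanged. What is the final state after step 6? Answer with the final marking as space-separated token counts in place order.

2 12 8

(re-executing from step 3 with the substitution; state before step 3: [3 8 3])
step 3 (fire a1): [3 10 4]
step 4 (fire a1): [3 12 5]
step 5 (fire a1): [3 14 6]
step 6 (fire a2): [2 12 8]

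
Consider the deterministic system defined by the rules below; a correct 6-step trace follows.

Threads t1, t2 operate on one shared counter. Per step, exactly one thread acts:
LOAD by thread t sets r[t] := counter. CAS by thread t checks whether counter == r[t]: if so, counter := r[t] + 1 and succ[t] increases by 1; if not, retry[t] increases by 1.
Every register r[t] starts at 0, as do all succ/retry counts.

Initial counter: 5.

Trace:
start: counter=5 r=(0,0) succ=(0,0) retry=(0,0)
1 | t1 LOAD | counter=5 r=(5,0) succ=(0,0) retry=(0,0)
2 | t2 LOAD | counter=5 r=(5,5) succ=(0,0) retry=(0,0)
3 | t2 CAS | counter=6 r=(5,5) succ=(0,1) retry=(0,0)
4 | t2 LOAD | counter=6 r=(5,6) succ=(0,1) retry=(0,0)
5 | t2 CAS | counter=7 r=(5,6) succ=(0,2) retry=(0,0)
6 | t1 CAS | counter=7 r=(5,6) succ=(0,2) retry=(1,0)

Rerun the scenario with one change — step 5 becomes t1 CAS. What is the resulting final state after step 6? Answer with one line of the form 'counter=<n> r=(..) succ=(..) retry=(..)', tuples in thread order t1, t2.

(re-executing from step 5 with the substitution; state before step 5: counter=6 r=(5,6) succ=(0,1) retry=(0,0))
5 | t1 CAS | counter=6 r=(5,6) succ=(0,1) retry=(1,0)
6 | t1 CAS | counter=6 r=(5,6) succ=(0,1) retry=(2,0)

counter=6 r=(5,6) succ=(0,1) retry=(2,0)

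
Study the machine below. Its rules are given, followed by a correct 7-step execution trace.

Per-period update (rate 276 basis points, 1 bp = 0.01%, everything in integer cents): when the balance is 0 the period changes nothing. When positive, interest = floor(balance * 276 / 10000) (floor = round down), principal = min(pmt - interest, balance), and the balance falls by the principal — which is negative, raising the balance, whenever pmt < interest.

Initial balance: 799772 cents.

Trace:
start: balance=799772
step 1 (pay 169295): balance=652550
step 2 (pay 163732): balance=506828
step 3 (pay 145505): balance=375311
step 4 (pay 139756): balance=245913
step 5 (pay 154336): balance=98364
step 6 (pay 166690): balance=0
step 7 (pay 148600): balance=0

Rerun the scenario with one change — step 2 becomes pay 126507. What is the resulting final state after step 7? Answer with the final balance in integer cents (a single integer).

(re-executing from step 2 with the substitution; state before step 2: balance=652550)
step 2 (pay 126507): balance=544053
step 3 (pay 145505): balance=413563
step 4 (pay 139756): balance=285221
step 5 (pay 154336): balance=138757
step 6 (pay 166690): balance=0
step 7 (pay 148600): balance=0

0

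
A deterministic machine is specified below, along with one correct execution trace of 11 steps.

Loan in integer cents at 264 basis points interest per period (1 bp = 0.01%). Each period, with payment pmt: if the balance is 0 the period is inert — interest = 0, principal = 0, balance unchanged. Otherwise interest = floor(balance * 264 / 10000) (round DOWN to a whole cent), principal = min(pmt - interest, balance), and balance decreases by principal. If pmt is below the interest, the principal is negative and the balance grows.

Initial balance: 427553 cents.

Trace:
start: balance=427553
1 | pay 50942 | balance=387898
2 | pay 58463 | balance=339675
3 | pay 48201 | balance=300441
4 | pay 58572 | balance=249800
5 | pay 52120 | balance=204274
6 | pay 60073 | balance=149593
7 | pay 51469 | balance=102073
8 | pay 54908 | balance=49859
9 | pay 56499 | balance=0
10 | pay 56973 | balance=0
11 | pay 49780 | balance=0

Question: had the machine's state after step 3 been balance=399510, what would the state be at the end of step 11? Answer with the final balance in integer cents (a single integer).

state after step 3 := balance=399510
4 | pay 58572 | balance=351485
5 | pay 52120 | balance=308644
6 | pay 60073 | balance=256719
7 | pay 51469 | balance=212027
8 | pay 54908 | balance=162716
9 | pay 56499 | balance=110512
10 | pay 56973 | balance=56456
11 | pay 49780 | balance=8166

8166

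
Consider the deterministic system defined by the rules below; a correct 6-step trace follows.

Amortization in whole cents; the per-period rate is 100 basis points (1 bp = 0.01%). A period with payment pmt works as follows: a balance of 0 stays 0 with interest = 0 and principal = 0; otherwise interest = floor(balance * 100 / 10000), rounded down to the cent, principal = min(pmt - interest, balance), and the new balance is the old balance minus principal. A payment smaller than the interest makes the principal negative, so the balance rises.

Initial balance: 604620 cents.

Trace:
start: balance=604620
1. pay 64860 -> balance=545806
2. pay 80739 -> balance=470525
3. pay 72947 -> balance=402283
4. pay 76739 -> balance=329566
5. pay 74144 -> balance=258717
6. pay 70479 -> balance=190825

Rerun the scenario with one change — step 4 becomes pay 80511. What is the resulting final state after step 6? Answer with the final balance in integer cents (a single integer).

186977

(re-executing from step 4 with the substitution; state before step 4: balance=402283)
4. pay 80511 -> balance=325794
5. pay 74144 -> balance=254907
6. pay 70479 -> balance=186977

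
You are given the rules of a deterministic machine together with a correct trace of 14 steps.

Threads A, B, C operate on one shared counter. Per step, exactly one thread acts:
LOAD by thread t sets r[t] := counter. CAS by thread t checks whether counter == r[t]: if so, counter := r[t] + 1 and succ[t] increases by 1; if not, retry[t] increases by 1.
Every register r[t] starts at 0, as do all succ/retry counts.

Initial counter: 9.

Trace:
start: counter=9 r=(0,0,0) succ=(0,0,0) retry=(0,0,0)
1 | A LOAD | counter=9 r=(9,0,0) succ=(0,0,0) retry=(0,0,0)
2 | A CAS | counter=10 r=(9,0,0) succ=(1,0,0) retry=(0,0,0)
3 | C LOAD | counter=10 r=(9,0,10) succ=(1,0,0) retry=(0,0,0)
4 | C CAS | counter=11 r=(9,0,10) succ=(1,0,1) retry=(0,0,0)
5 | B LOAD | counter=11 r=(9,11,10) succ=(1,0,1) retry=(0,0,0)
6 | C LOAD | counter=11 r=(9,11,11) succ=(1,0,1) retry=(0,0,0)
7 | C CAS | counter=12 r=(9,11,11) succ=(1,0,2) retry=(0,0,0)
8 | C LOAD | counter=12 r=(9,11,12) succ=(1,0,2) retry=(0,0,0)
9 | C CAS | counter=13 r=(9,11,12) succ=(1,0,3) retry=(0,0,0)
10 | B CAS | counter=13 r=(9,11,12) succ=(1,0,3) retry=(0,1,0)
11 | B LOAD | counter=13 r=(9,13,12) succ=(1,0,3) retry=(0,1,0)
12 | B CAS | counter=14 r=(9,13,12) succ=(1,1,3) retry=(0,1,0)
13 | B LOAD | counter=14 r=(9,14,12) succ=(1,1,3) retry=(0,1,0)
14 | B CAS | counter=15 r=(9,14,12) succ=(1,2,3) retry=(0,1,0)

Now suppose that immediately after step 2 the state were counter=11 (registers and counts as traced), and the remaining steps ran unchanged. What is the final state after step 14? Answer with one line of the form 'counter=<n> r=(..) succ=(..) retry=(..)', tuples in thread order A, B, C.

state after step 2 := counter=11 r=(9,0,0) succ=(1,0,0) retry=(0,0,0)
3 | C LOAD | counter=11 r=(9,0,11) succ=(1,0,0) retry=(0,0,0)
4 | C CAS | counter=12 r=(9,0,11) succ=(1,0,1) retry=(0,0,0)
5 | B LOAD | counter=12 r=(9,12,11) succ=(1,0,1) retry=(0,0,0)
6 | C LOAD | counter=12 r=(9,12,12) succ=(1,0,1) retry=(0,0,0)
7 | C CAS | counter=13 r=(9,12,12) succ=(1,0,2) retry=(0,0,0)
8 | C LOAD | counter=13 r=(9,12,13) succ=(1,0,2) retry=(0,0,0)
9 | C CAS | counter=14 r=(9,12,13) succ=(1,0,3) retry=(0,0,0)
10 | B CAS | counter=14 r=(9,12,13) succ=(1,0,3) retry=(0,1,0)
11 | B LOAD | counter=14 r=(9,14,13) succ=(1,0,3) retry=(0,1,0)
12 | B CAS | counter=15 r=(9,14,13) succ=(1,1,3) retry=(0,1,0)
13 | B LOAD | counter=15 r=(9,15,13) succ=(1,1,3) retry=(0,1,0)
14 | B CAS | counter=16 r=(9,15,13) succ=(1,2,3) retry=(0,1,0)

counter=16 r=(9,15,13) succ=(1,2,3) retry=(0,1,0)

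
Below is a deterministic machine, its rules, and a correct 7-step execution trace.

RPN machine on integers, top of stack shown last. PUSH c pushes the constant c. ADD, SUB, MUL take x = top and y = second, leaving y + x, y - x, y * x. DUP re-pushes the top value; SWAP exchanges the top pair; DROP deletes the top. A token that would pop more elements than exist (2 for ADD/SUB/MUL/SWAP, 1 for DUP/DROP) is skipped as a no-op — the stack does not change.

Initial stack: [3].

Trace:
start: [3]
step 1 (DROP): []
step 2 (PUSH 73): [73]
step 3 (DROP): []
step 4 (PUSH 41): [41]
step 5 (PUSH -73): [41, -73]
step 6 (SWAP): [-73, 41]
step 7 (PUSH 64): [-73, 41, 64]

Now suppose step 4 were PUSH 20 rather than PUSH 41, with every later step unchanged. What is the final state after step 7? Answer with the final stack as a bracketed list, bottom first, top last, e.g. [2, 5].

[-73, 20, 64]

(re-executing from step 4 with the substitution; state before step 4: [])
step 4 (PUSH 20): [20]
step 5 (PUSH -73): [20, -73]
step 6 (SWAP): [-73, 20]
step 7 (PUSH 64): [-73, 20, 64]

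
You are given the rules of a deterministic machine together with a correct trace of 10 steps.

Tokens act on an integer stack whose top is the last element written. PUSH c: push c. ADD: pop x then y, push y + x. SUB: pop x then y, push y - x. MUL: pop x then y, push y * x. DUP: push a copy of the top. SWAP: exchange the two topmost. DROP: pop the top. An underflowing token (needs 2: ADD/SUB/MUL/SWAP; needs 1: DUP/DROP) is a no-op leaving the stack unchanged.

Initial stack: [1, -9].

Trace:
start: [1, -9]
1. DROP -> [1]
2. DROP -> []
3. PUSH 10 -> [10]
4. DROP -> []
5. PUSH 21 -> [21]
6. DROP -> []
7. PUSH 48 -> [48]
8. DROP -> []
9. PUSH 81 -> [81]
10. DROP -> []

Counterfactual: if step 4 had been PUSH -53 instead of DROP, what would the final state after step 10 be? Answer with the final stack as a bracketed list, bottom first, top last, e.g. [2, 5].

[10, -53]

(re-executing from step 4 with the substitution; state before step 4: [10])
4. PUSH -53 -> [10, -53]
5. PUSH 21 -> [10, -53, 21]
6. DROP -> [10, -53]
7. PUSH 48 -> [10, -53, 48]
8. DROP -> [10, -53]
9. PUSH 81 -> [10, -53, 81]
10. DROP -> [10, -53]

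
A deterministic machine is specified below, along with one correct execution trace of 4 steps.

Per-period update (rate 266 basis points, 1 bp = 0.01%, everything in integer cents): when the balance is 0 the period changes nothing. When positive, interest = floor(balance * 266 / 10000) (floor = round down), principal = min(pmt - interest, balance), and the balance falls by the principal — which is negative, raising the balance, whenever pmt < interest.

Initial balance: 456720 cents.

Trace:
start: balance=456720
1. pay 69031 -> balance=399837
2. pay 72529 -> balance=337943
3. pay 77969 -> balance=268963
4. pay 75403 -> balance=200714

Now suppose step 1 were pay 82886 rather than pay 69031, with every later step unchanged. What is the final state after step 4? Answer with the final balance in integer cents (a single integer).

185724

(re-executing from step 1 with the substitution; state before step 1: balance=456720)
1. pay 82886 -> balance=385982
2. pay 72529 -> balance=323720
3. pay 77969 -> balance=254361
4. pay 75403 -> balance=185724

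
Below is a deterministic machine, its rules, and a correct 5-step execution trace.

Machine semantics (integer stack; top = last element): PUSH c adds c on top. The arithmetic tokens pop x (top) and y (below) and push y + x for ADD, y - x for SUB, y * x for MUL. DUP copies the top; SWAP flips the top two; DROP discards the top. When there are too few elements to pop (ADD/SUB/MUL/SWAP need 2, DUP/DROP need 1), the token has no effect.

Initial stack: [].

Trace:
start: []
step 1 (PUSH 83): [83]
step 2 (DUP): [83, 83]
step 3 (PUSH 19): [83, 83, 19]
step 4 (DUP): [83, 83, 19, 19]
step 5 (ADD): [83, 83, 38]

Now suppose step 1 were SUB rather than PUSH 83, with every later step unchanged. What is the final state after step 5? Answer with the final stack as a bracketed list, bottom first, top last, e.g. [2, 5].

(re-executing from step 1 with the substitution; state before step 1: [])
step 1 (SUB): []
step 2 (DUP): []
step 3 (PUSH 19): [19]
step 4 (DUP): [19, 19]
step 5 (ADD): [38]

[38]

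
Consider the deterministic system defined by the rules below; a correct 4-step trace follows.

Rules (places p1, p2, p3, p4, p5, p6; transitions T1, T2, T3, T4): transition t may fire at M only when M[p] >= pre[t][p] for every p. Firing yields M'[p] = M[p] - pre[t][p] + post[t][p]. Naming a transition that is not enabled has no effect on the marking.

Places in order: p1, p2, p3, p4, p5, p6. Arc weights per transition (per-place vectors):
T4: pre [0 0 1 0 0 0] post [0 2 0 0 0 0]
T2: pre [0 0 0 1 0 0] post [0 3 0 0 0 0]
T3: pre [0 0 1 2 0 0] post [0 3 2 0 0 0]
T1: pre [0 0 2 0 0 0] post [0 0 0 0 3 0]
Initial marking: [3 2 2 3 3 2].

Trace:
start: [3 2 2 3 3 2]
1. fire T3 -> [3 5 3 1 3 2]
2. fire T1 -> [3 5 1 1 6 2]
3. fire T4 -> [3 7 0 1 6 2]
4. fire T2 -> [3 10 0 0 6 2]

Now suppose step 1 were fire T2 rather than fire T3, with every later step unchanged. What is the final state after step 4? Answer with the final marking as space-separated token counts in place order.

3 8 0 1 6 2

(re-executing from step 1 with the substitution; state before step 1: [3 2 2 3 3 2])
1. fire T2 -> [3 5 2 2 3 2]
2. fire T1 -> [3 5 0 2 6 2]
3. fire T4 -> [3 5 0 2 6 2]
4. fire T2 -> [3 8 0 1 6 2]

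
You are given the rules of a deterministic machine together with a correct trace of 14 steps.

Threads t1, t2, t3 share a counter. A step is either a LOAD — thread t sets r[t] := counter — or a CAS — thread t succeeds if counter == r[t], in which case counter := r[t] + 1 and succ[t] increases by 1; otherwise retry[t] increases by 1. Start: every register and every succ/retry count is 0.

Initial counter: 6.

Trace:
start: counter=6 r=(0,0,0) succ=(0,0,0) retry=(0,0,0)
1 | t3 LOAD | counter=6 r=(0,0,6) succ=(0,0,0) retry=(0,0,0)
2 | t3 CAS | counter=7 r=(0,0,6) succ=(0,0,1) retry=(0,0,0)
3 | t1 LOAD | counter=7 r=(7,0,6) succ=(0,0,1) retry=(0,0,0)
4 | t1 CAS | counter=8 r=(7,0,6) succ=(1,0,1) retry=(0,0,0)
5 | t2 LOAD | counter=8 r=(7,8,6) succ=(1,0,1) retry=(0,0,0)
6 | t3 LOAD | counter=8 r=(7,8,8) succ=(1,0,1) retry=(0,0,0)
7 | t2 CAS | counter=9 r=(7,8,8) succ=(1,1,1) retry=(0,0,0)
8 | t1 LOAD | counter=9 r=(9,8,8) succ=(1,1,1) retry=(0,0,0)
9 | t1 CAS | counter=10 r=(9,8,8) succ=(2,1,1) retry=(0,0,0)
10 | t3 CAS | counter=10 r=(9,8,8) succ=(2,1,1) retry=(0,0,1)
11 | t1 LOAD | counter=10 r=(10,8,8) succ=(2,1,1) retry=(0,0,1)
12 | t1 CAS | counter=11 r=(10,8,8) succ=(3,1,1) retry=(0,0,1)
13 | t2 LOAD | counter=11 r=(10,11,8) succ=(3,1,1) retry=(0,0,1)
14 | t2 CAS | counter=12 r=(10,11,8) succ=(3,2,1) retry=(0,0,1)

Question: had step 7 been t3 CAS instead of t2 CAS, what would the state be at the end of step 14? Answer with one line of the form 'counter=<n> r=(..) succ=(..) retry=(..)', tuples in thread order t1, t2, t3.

(re-executing from step 7 with the substitution; state before step 7: counter=8 r=(7,8,8) succ=(1,0,1) retry=(0,0,0))
7 | t3 CAS | counter=9 r=(7,8,8) succ=(1,0,2) retry=(0,0,0)
8 | t1 LOAD | counter=9 r=(9,8,8) succ=(1,0,2) retry=(0,0,0)
9 | t1 CAS | counter=10 r=(9,8,8) succ=(2,0,2) retry=(0,0,0)
10 | t3 CAS | counter=10 r=(9,8,8) succ=(2,0,2) retry=(0,0,1)
11 | t1 LOAD | counter=10 r=(10,8,8) succ=(2,0,2) retry=(0,0,1)
12 | t1 CAS | counter=11 r=(10,8,8) succ=(3,0,2) retry=(0,0,1)
13 | t2 LOAD | counter=11 r=(10,11,8) succ=(3,0,2) retry=(0,0,1)
14 | t2 CAS | counter=12 r=(10,11,8) succ=(3,1,2) retry=(0,0,1)

counter=12 r=(10,11,8) succ=(3,1,2) retry=(0,0,1)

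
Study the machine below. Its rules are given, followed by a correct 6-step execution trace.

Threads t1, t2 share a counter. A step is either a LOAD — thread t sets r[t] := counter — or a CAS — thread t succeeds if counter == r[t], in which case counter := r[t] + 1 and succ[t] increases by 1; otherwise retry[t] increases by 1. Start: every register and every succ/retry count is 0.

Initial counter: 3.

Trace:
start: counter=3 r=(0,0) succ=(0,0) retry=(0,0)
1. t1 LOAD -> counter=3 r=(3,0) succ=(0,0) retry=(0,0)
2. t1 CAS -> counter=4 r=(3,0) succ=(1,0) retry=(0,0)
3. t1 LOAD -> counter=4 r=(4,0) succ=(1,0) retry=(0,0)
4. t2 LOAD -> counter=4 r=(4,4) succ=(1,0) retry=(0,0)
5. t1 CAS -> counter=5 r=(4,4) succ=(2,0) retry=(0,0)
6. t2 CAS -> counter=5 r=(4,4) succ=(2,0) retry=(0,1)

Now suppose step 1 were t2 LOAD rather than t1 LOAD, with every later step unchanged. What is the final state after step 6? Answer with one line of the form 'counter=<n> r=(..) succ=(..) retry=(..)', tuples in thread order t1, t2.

(re-executing from step 1 with the substitution; state before step 1: counter=3 r=(0,0) succ=(0,0) retry=(0,0))
1. t2 LOAD -> counter=3 r=(0,3) succ=(0,0) retry=(0,0)
2. t1 CAS -> counter=3 r=(0,3) succ=(0,0) retry=(1,0)
3. t1 LOAD -> counter=3 r=(3,3) succ=(0,0) retry=(1,0)
4. t2 LOAD -> counter=3 r=(3,3) succ=(0,0) retry=(1,0)
5. t1 CAS -> counter=4 r=(3,3) succ=(1,0) retry=(1,0)
6. t2 CAS -> counter=4 r=(3,3) succ=(1,0) retry=(1,1)

counter=4 r=(3,3) succ=(1,0) retry=(1,1)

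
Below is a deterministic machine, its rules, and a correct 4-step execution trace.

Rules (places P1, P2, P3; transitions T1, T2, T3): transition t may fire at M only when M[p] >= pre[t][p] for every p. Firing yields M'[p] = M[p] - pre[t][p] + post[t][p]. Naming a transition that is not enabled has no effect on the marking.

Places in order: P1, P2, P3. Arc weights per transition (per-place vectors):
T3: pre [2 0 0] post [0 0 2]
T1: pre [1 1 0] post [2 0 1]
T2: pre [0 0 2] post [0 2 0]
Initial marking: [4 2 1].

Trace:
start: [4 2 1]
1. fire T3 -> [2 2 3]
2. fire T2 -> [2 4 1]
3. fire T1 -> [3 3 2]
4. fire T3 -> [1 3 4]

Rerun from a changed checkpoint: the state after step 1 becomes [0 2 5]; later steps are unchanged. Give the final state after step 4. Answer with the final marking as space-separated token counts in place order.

0 4 3

state after step 1 := [0 2 5]
2. fire T2 -> [0 4 3]
3. fire T1 -> [0 4 3]
4. fire T3 -> [0 4 3]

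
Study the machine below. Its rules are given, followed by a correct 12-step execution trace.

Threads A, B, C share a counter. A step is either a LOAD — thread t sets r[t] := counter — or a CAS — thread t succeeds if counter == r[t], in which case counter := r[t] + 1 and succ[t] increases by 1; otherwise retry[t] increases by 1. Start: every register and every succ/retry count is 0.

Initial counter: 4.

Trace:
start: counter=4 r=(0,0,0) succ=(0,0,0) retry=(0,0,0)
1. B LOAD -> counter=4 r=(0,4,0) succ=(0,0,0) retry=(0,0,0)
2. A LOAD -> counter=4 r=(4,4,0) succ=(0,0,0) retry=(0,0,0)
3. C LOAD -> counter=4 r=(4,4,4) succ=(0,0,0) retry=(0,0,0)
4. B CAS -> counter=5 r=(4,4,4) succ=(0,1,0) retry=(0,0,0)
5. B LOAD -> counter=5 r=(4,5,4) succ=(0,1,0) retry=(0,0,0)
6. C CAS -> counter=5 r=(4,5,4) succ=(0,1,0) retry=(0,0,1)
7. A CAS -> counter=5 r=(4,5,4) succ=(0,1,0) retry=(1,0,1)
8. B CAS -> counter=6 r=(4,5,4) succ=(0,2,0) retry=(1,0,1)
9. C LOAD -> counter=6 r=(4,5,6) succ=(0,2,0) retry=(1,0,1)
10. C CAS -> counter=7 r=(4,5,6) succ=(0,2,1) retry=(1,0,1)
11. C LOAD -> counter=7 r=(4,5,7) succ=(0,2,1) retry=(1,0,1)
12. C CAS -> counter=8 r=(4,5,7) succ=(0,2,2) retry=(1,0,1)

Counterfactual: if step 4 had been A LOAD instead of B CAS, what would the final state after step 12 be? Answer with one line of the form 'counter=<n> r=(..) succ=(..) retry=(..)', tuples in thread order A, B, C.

counter=7 r=(4,4,6) succ=(0,0,3) retry=(1,1,0)

(re-executing from step 4 with the substitution; state before step 4: counter=4 r=(4,4,4) succ=(0,0,0) retry=(0,0,0))
4. A LOAD -> counter=4 r=(4,4,4) succ=(0,0,0) retry=(0,0,0)
5. B LOAD -> counter=4 r=(4,4,4) succ=(0,0,0) retry=(0,0,0)
6. C CAS -> counter=5 r=(4,4,4) succ=(0,0,1) retry=(0,0,0)
7. A CAS -> counter=5 r=(4,4,4) succ=(0,0,1) retry=(1,0,0)
8. B CAS -> counter=5 r=(4,4,4) succ=(0,0,1) retry=(1,1,0)
9. C LOAD -> counter=5 r=(4,4,5) succ=(0,0,1) retry=(1,1,0)
10. C CAS -> counter=6 r=(4,4,5) succ=(0,0,2) retry=(1,1,0)
11. C LOAD -> counter=6 r=(4,4,6) succ=(0,0,2) retry=(1,1,0)
12. C CAS -> counter=7 r=(4,4,6) succ=(0,0,3) retry=(1,1,0)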